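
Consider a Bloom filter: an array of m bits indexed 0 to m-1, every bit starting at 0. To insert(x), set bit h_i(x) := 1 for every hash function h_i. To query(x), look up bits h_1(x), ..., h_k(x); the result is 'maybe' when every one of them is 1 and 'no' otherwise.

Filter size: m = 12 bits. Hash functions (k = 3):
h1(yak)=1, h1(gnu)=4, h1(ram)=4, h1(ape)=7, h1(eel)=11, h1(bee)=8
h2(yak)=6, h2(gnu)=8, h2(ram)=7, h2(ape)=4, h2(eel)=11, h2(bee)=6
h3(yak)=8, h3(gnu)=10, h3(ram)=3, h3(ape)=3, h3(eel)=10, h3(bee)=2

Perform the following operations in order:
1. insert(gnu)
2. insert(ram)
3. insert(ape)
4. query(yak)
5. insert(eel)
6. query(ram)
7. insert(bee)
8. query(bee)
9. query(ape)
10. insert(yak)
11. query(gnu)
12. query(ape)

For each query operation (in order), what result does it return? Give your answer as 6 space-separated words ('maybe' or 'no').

Answer: no maybe maybe maybe maybe maybe

Derivation:
Start: bits=000000000000
Op 1: insert gnu -> sets bits 4 8 10 -> bits=000010001010
Op 2: insert ram -> sets bits 3 4 7 -> bits=000110011010
Op 3: insert ape -> sets bits 3 4 7 -> bits=000110011010
Op 4: query yak -> checks bit1=0, bit6=0, bit8=1 (has a 0) -> no
Op 5: insert eel -> sets bits 10 11 -> bits=000110011011
Op 6: query ram -> checks bit3=1, bit4=1, bit7=1 (all 1) -> maybe
Op 7: insert bee -> sets bits 2 6 8 -> bits=001110111011
Op 8: query bee -> checks bit2=1, bit6=1, bit8=1 (all 1) -> maybe
Op 9: query ape -> checks bit3=1, bit4=1, bit7=1 (all 1) -> maybe
Op 10: insert yak -> sets bits 1 6 8 -> bits=011110111011
Op 11: query gnu -> checks bit4=1, bit8=1, bit10=1 (all 1) -> maybe
Op 12: query ape -> checks bit3=1, bit4=1, bit7=1 (all 1) -> maybe
Query results in order: no maybe maybe maybe maybe maybe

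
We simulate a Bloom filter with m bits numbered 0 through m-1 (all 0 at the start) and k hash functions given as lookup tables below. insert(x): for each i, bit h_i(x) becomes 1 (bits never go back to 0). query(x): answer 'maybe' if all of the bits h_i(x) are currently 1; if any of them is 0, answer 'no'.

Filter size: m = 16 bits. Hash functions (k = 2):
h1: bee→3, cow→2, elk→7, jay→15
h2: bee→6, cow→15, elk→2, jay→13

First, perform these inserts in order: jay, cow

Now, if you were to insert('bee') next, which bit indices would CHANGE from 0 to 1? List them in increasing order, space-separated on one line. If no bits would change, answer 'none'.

Answer: 3 6

Derivation:
Start: bits=0000000000000000
After insert 'jay': sets bits 13 15 -> bits=0000000000000101
After insert 'cow': sets bits 2 15 -> bits=0010000000000101
insert 'bee' would touch bits 3 6; currently bit3=0, bit6=0
Bits that are 0 among those (would change 0->1): 3 6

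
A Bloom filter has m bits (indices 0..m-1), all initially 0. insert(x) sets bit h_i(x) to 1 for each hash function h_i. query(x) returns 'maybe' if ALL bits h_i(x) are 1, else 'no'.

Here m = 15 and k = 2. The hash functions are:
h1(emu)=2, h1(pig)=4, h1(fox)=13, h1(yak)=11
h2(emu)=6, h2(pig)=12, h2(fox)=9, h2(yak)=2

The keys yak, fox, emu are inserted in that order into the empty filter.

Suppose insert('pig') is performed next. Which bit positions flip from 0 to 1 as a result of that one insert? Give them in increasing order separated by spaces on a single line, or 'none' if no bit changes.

Answer: 4 12

Derivation:
Start: bits=000000000000000
After insert 'yak': sets bits 2 11 -> bits=001000000001000
After insert 'fox': sets bits 9 13 -> bits=001000000101010
After insert 'emu': sets bits 2 6 -> bits=001000100101010
insert 'pig' would touch bits 4 12; currently bit4=0, bit12=0
Bits that are 0 among those (would change 0->1): 4 12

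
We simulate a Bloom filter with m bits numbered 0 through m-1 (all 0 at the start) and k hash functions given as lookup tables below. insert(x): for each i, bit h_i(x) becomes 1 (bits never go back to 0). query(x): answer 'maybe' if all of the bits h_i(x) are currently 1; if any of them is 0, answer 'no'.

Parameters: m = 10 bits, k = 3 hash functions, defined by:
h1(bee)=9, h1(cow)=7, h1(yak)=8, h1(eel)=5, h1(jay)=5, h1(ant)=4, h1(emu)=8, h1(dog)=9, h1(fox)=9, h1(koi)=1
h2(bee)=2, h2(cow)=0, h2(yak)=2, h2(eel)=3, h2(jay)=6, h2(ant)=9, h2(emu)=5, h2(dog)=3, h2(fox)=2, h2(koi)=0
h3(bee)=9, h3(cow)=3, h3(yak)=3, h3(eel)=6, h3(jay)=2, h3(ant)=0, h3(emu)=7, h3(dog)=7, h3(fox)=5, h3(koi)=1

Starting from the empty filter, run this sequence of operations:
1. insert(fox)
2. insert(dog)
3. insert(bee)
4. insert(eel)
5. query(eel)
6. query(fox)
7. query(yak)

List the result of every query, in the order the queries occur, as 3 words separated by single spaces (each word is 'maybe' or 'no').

Answer: maybe maybe no

Derivation:
Start: bits=0000000000
Op 1: insert fox -> sets bits 2 5 9 -> bits=0010010001
Op 2: insert dog -> sets bits 3 7 9 -> bits=0011010101
Op 3: insert bee -> sets bits 2 9 -> bits=0011010101
Op 4: insert eel -> sets bits 3 5 6 -> bits=0011011101
Op 5: query eel -> checks bit3=1, bit5=1, bit6=1 (all 1) -> maybe
Op 6: query fox -> checks bit2=1, bit5=1, bit9=1 (all 1) -> maybe
Op 7: query yak -> checks bit2=1, bit3=1, bit8=0 (has a 0) -> no
Query results in order: maybe maybe no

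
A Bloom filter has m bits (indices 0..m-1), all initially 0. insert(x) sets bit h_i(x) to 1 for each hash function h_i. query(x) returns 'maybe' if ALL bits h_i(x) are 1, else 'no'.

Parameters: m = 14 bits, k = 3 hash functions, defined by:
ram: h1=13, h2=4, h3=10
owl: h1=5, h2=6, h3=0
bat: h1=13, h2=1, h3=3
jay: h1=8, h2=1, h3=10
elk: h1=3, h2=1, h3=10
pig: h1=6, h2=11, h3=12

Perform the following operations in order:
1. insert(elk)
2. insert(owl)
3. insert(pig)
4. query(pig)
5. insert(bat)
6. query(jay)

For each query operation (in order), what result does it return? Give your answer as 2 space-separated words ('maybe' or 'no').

Start: bits=00000000000000
Op 1: insert elk -> sets bits 1 3 10 -> bits=01010000001000
Op 2: insert owl -> sets bits 0 5 6 -> bits=11010110001000
Op 3: insert pig -> sets bits 6 11 12 -> bits=11010110001110
Op 4: query pig -> checks bit6=1, bit11=1, bit12=1 (all 1) -> maybe
Op 5: insert bat -> sets bits 1 3 13 -> bits=11010110001111
Op 6: query jay -> checks bit1=1, bit8=0, bit10=1 (has a 0) -> no
Query results in order: maybe no

Answer: maybe no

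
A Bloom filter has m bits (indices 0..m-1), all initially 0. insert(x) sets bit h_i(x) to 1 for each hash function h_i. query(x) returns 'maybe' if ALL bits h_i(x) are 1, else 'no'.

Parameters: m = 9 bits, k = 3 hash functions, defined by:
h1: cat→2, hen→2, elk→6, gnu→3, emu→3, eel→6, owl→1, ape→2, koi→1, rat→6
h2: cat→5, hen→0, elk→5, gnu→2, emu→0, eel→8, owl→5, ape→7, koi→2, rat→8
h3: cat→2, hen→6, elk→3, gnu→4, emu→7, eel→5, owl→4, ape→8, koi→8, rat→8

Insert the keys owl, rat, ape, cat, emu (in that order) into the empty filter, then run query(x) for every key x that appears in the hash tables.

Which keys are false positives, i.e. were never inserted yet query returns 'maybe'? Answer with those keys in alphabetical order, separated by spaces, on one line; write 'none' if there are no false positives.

Start: bits=000000000
After insert 'owl': sets bits 1 4 5 -> bits=010011000
After insert 'rat': sets bits 6 8 -> bits=010011101
After insert 'ape': sets bits 2 7 8 -> bits=011011111
After insert 'cat': sets bits 2 5 -> bits=011011111
After insert 'emu': sets bits 0 3 7 -> bits=111111111
Not inserted: eel elk gnu hen koi — query each against bits=111111111:
query eel: checks bit5=1, bit6=1, bit8=1 (all 1) -> maybe => FALSE POSITIVE
query elk: checks bit3=1, bit5=1, bit6=1 (all 1) -> maybe => FALSE POSITIVE
query gnu: checks bit2=1, bit3=1, bit4=1 (all 1) -> maybe => FALSE POSITIVE
query hen: checks bit0=1, bit2=1, bit6=1 (all 1) -> maybe => FALSE POSITIVE
query koi: checks bit1=1, bit2=1, bit8=1 (all 1) -> maybe => FALSE POSITIVE
False positives (alphabetical): eel elk gnu hen koi

Answer: eel elk gnu hen koi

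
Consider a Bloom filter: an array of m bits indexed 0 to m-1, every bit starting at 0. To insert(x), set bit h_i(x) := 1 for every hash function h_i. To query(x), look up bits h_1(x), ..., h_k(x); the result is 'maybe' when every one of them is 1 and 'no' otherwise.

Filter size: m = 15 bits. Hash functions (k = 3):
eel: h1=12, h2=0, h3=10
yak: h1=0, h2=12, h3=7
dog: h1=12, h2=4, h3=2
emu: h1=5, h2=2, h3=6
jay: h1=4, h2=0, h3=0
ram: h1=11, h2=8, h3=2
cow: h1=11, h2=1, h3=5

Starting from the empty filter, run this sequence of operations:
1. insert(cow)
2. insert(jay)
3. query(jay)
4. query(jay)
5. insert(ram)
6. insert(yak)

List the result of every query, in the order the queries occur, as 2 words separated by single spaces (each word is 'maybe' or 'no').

Start: bits=000000000000000
Op 1: insert cow -> sets bits 1 5 11 -> bits=010001000001000
Op 2: insert jay -> sets bits 0 4 -> bits=110011000001000
Op 3: query jay -> checks bit0=1, bit4=1 (all 1) -> maybe
Op 4: query jay -> checks bit0=1, bit4=1 (all 1) -> maybe
Op 5: insert ram -> sets bits 2 8 11 -> bits=111011001001000
Op 6: insert yak -> sets bits 0 7 12 -> bits=111011011001100
Query results in order: maybe maybe

Answer: maybe maybe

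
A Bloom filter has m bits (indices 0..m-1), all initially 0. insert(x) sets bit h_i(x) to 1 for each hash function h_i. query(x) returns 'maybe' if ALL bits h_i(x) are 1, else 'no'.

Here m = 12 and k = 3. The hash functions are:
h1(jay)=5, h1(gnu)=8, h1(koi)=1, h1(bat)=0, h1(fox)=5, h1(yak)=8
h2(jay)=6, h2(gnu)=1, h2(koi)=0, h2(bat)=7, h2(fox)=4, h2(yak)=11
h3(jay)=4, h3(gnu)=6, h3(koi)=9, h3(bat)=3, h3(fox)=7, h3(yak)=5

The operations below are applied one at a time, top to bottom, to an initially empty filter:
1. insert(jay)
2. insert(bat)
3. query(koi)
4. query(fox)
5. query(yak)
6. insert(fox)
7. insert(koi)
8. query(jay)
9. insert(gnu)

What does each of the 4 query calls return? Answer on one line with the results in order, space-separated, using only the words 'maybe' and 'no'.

Answer: no maybe no maybe

Derivation:
Start: bits=000000000000
Op 1: insert jay -> sets bits 4 5 6 -> bits=000011100000
Op 2: insert bat -> sets bits 0 3 7 -> bits=100111110000
Op 3: query koi -> checks bit0=1, bit1=0, bit9=0 (has a 0) -> no
Op 4: query fox -> checks bit4=1, bit5=1, bit7=1 (all 1) -> maybe
Op 5: query yak -> checks bit5=1, bit8=0, bit11=0 (has a 0) -> no
Op 6: insert fox -> sets bits 4 5 7 -> bits=100111110000
Op 7: insert koi -> sets bits 0 1 9 -> bits=110111110100
Op 8: query jay -> checks bit4=1, bit5=1, bit6=1 (all 1) -> maybe
Op 9: insert gnu -> sets bits 1 6 8 -> bits=110111111100
Query results in order: no maybe no maybe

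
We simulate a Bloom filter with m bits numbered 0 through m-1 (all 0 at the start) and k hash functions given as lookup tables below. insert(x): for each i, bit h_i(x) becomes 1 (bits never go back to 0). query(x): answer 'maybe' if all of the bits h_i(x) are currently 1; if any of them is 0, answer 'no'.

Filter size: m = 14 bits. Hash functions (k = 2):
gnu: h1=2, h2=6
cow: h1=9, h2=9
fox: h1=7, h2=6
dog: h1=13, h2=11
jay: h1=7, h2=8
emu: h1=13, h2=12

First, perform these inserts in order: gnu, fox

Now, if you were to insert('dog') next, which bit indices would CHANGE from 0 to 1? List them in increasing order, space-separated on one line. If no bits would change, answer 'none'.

Start: bits=00000000000000
After insert 'gnu': sets bits 2 6 -> bits=00100010000000
After insert 'fox': sets bits 6 7 -> bits=00100011000000
insert 'dog' would touch bits 11 13; currently bit11=0, bit13=0
Bits that are 0 among those (would change 0->1): 11 13

Answer: 11 13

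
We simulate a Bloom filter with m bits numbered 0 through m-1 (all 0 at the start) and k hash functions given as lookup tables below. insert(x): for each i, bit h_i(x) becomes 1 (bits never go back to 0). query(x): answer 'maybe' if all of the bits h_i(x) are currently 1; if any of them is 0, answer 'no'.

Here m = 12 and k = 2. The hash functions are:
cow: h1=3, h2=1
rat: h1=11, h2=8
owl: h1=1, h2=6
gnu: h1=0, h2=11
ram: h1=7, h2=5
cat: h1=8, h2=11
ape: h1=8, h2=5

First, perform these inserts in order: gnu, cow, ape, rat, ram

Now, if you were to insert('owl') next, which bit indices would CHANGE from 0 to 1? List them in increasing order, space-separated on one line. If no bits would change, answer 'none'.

Answer: 6

Derivation:
Start: bits=000000000000
After insert 'gnu': sets bits 0 11 -> bits=100000000001
After insert 'cow': sets bits 1 3 -> bits=110100000001
After insert 'ape': sets bits 5 8 -> bits=110101001001
After insert 'rat': sets bits 8 11 -> bits=110101001001
After insert 'ram': sets bits 5 7 -> bits=110101011001
insert 'owl' would touch bits 1 6; currently bit1=1, bit6=0
Bits that are 0 among those (would change 0->1): 6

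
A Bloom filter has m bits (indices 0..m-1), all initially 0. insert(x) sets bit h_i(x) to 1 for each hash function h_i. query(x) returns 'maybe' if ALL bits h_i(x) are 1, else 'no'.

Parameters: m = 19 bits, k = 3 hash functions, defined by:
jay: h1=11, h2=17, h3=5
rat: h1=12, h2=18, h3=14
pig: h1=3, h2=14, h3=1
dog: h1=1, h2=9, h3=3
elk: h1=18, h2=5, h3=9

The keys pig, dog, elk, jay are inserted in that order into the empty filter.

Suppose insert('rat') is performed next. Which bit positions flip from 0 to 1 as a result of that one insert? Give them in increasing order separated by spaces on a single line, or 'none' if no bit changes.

Answer: 12

Derivation:
Start: bits=0000000000000000000
After insert 'pig': sets bits 1 3 14 -> bits=0101000000000010000
After insert 'dog': sets bits 1 3 9 -> bits=0101000001000010000
After insert 'elk': sets bits 5 9 18 -> bits=0101010001000010001
After insert 'jay': sets bits 5 11 17 -> bits=0101010001010010011
insert 'rat' would touch bits 12 14 18; currently bit12=0, bit14=1, bit18=1
Bits that are 0 among those (would change 0->1): 12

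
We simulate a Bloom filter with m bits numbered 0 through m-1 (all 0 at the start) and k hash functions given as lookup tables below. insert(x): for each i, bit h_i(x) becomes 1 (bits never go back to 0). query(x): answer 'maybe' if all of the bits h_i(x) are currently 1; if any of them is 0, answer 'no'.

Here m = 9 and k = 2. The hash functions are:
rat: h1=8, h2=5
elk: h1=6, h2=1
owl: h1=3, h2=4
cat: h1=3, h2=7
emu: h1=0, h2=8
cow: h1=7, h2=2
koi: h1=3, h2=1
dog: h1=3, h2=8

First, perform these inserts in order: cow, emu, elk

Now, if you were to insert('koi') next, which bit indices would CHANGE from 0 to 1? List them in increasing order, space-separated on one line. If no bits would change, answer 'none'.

Answer: 3

Derivation:
Start: bits=000000000
After insert 'cow': sets bits 2 7 -> bits=001000010
After insert 'emu': sets bits 0 8 -> bits=101000011
After insert 'elk': sets bits 1 6 -> bits=111000111
insert 'koi' would touch bits 1 3; currently bit1=1, bit3=0
Bits that are 0 among those (would change 0->1): 3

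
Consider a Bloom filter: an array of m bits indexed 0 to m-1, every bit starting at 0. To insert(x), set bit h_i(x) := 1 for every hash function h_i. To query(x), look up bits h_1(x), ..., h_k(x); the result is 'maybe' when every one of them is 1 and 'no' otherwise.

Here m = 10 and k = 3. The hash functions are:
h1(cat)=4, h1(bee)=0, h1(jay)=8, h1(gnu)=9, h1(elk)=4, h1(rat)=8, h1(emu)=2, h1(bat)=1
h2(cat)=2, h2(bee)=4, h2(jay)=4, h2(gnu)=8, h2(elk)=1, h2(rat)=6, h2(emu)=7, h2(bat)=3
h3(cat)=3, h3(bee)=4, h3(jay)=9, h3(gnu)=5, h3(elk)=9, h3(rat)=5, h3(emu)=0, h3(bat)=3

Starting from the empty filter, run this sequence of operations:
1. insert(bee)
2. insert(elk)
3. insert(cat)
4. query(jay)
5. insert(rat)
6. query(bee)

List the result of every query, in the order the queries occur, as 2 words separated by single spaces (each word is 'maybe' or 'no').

Start: bits=0000000000
Op 1: insert bee -> sets bits 0 4 -> bits=1000100000
Op 2: insert elk -> sets bits 1 4 9 -> bits=1100100001
Op 3: insert cat -> sets bits 2 3 4 -> bits=1111100001
Op 4: query jay -> checks bit4=1, bit8=0, bit9=1 (has a 0) -> no
Op 5: insert rat -> sets bits 5 6 8 -> bits=1111111011
Op 6: query bee -> checks bit0=1, bit4=1 (all 1) -> maybe
Query results in order: no maybe

Answer: no maybe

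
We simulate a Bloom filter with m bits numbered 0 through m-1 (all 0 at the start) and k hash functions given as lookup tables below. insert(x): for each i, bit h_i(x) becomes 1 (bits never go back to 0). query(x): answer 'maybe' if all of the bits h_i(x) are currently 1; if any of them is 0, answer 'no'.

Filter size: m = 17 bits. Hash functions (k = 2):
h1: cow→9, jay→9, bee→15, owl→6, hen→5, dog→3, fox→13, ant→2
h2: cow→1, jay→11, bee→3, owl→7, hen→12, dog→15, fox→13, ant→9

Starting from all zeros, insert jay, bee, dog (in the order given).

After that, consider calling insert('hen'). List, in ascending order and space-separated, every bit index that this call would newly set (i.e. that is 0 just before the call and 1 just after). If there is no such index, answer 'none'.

Answer: 5 12

Derivation:
Start: bits=00000000000000000
After insert 'jay': sets bits 9 11 -> bits=00000000010100000
After insert 'bee': sets bits 3 15 -> bits=00010000010100010
After insert 'dog': sets bits 3 15 -> bits=00010000010100010
insert 'hen' would touch bits 5 12; currently bit5=0, bit12=0
Bits that are 0 among those (would change 0->1): 5 12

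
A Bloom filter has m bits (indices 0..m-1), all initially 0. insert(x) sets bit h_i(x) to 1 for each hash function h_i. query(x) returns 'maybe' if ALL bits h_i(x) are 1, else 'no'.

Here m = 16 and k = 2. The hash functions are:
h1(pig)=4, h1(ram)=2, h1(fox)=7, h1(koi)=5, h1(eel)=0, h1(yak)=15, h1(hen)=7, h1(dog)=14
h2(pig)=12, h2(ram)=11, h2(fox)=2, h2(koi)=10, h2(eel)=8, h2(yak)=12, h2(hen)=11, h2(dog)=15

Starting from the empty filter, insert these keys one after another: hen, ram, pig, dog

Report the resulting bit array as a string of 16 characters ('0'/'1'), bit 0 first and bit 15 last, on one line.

Answer: 0010100100011011

Derivation:
Start: bits=0000000000000000
After insert 'hen': sets bits 7 11 -> bits=0000000100010000
After insert 'ram': sets bits 2 11 -> bits=0010000100010000
After insert 'pig': sets bits 4 12 -> bits=0010100100011000
After insert 'dog': sets bits 14 15 -> bits=0010100100011011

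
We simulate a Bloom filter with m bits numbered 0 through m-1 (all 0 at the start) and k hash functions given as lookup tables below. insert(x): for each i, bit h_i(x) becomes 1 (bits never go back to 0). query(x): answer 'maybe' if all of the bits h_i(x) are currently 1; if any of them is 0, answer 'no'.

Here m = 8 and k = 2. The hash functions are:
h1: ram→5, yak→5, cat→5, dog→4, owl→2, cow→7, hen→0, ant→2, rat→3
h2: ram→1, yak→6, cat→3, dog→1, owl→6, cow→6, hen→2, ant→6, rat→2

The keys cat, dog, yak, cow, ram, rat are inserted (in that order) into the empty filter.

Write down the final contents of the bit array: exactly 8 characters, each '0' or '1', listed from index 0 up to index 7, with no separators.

Start: bits=00000000
After insert 'cat': sets bits 3 5 -> bits=00010100
After insert 'dog': sets bits 1 4 -> bits=01011100
After insert 'yak': sets bits 5 6 -> bits=01011110
After insert 'cow': sets bits 6 7 -> bits=01011111
After insert 'ram': sets bits 1 5 -> bits=01011111
After insert 'rat': sets bits 2 3 -> bits=01111111

Answer: 01111111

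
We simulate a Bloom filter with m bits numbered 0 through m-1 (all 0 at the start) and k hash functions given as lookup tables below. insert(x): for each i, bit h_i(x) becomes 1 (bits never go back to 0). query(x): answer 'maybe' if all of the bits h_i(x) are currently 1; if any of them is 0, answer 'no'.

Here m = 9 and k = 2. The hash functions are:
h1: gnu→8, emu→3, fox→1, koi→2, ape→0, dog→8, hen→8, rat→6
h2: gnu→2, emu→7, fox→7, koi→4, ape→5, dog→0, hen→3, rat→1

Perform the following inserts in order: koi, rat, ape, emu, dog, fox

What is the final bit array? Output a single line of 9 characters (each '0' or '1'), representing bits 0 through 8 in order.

Start: bits=000000000
After insert 'koi': sets bits 2 4 -> bits=001010000
After insert 'rat': sets bits 1 6 -> bits=011010100
After insert 'ape': sets bits 0 5 -> bits=111011100
After insert 'emu': sets bits 3 7 -> bits=111111110
After insert 'dog': sets bits 0 8 -> bits=111111111
After insert 'fox': sets bits 1 7 -> bits=111111111

Answer: 111111111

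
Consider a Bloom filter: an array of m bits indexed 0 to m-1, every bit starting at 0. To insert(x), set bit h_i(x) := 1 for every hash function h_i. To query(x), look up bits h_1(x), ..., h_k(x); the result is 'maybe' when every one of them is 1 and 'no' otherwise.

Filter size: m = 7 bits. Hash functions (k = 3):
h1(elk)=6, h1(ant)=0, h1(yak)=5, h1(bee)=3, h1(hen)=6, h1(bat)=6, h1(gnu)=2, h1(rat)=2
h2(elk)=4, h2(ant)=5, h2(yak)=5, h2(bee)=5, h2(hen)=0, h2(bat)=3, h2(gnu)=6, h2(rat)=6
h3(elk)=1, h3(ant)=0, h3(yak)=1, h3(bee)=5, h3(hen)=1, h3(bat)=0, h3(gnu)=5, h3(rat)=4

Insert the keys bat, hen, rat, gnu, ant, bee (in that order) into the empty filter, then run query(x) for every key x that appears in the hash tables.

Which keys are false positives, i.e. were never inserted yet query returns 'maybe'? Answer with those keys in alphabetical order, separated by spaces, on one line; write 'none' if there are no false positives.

Answer: elk yak

Derivation:
Start: bits=0000000
After insert 'bat': sets bits 0 3 6 -> bits=1001001
After insert 'hen': sets bits 0 1 6 -> bits=1101001
After insert 'rat': sets bits 2 4 6 -> bits=1111101
After insert 'gnu': sets bits 2 5 6 -> bits=1111111
After insert 'ant': sets bits 0 5 -> bits=1111111
After insert 'bee': sets bits 3 5 -> bits=1111111
Not inserted: elk yak — query each against bits=1111111:
query elk: checks bit1=1, bit4=1, bit6=1 (all 1) -> maybe => FALSE POSITIVE
query yak: checks bit1=1, bit5=1 (all 1) -> maybe => FALSE POSITIVE
False positives (alphabetical): elk yak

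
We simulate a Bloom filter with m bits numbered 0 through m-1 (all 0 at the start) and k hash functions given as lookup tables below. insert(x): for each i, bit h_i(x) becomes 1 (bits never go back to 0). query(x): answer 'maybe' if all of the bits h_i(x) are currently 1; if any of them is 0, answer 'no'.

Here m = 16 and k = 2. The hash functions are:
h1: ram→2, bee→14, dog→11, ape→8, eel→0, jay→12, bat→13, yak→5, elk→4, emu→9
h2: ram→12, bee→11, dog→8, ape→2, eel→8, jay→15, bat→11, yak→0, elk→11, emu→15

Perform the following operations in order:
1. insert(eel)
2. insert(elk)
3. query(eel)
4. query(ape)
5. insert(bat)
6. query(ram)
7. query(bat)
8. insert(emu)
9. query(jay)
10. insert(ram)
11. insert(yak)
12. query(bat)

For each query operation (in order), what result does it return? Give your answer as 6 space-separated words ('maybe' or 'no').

Answer: maybe no no maybe no maybe

Derivation:
Start: bits=0000000000000000
Op 1: insert eel -> sets bits 0 8 -> bits=1000000010000000
Op 2: insert elk -> sets bits 4 11 -> bits=1000100010010000
Op 3: query eel -> checks bit0=1, bit8=1 (all 1) -> maybe
Op 4: query ape -> checks bit2=0, bit8=1 (has a 0) -> no
Op 5: insert bat -> sets bits 11 13 -> bits=1000100010010100
Op 6: query ram -> checks bit2=0, bit12=0 (has a 0) -> no
Op 7: query bat -> checks bit11=1, bit13=1 (all 1) -> maybe
Op 8: insert emu -> sets bits 9 15 -> bits=1000100011010101
Op 9: query jay -> checks bit12=0, bit15=1 (has a 0) -> no
Op 10: insert ram -> sets bits 2 12 -> bits=1010100011011101
Op 11: insert yak -> sets bits 0 5 -> bits=1010110011011101
Op 12: query bat -> checks bit11=1, bit13=1 (all 1) -> maybe
Query results in order: maybe no no maybe no maybe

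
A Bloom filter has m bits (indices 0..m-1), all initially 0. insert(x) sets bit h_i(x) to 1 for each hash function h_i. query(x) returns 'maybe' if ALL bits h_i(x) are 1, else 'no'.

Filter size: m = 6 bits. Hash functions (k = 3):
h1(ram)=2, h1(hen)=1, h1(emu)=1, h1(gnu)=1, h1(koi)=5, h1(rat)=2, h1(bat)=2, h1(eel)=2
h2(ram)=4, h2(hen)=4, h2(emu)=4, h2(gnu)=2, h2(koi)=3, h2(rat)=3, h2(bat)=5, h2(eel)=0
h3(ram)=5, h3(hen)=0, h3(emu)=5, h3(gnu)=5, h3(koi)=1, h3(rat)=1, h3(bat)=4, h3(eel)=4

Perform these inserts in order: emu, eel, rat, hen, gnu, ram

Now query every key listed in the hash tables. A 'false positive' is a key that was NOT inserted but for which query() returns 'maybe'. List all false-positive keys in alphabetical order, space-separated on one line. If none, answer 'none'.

Start: bits=000000
After insert 'emu': sets bits 1 4 5 -> bits=010011
After insert 'eel': sets bits 0 2 4 -> bits=111011
After insert 'rat': sets bits 1 2 3 -> bits=111111
After insert 'hen': sets bits 0 1 4 -> bits=111111
After insert 'gnu': sets bits 1 2 5 -> bits=111111
After insert 'ram': sets bits 2 4 5 -> bits=111111
Not inserted: bat koi — query each against bits=111111:
query bat: checks bit2=1, bit4=1, bit5=1 (all 1) -> maybe => FALSE POSITIVE
query koi: checks bit1=1, bit3=1, bit5=1 (all 1) -> maybe => FALSE POSITIVE
False positives (alphabetical): bat koi

Answer: bat koi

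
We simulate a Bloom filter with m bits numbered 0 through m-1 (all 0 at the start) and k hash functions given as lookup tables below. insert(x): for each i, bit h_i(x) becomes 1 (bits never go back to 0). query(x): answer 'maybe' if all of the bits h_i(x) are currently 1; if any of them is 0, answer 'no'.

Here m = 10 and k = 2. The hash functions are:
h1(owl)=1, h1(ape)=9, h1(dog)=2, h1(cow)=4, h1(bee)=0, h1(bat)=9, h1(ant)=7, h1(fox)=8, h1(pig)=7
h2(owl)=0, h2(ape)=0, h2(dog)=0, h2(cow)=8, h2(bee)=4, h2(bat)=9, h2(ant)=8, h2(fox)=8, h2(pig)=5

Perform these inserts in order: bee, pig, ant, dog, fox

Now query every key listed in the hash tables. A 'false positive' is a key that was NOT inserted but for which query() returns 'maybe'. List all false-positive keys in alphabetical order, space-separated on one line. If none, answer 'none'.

Answer: cow

Derivation:
Start: bits=0000000000
After insert 'bee': sets bits 0 4 -> bits=1000100000
After insert 'pig': sets bits 5 7 -> bits=1000110100
After insert 'ant': sets bits 7 8 -> bits=1000110110
After insert 'dog': sets bits 0 2 -> bits=1010110110
After insert 'fox': sets bits 8 -> bits=1010110110
Not inserted: ape bat cow owl — query each against bits=1010110110:
query ape: checks bit0=1, bit9=0 (has a 0) -> no => not a false positive
query bat: checks bit9=0 (has a 0) -> no => not a false positive
query cow: checks bit4=1, bit8=1 (all 1) -> maybe => FALSE POSITIVE
query owl: checks bit0=1, bit1=0 (has a 0) -> no => not a false positive
False positives (alphabetical): cow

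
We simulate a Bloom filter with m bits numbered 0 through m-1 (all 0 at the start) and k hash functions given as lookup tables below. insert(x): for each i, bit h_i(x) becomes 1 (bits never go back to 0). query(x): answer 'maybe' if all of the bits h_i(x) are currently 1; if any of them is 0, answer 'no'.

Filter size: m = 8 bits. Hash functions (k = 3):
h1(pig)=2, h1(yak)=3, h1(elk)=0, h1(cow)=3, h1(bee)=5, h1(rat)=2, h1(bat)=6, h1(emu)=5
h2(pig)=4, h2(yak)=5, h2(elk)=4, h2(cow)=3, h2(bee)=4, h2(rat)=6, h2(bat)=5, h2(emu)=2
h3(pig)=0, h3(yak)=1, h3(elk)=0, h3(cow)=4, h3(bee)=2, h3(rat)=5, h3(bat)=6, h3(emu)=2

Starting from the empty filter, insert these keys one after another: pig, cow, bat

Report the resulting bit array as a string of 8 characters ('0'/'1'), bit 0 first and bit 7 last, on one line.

Answer: 10111110

Derivation:
Start: bits=00000000
After insert 'pig': sets bits 0 2 4 -> bits=10101000
After insert 'cow': sets bits 3 4 -> bits=10111000
After insert 'bat': sets bits 5 6 -> bits=10111110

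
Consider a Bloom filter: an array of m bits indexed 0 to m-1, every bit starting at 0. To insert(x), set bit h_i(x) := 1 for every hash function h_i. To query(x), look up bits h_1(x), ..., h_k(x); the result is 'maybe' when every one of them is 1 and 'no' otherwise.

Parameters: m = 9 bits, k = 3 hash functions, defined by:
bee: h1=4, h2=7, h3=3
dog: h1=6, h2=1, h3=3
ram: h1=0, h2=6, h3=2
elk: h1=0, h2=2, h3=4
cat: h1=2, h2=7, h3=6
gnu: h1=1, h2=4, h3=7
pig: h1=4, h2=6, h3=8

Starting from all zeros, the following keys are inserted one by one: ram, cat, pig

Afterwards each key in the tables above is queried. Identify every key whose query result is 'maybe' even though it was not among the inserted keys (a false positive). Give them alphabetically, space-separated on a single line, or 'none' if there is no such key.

Start: bits=000000000
After insert 'ram': sets bits 0 2 6 -> bits=101000100
After insert 'cat': sets bits 2 6 7 -> bits=101000110
After insert 'pig': sets bits 4 6 8 -> bits=101010111
Not inserted: bee dog elk gnu — query each against bits=101010111:
query bee: checks bit3=0, bit4=1, bit7=1 (has a 0) -> no => not a false positive
query dog: checks bit1=0, bit3=0, bit6=1 (has a 0) -> no => not a false positive
query elk: checks bit0=1, bit2=1, bit4=1 (all 1) -> maybe => FALSE POSITIVE
query gnu: checks bit1=0, bit4=1, bit7=1 (has a 0) -> no => not a false positive
False positives (alphabetical): elk

Answer: elk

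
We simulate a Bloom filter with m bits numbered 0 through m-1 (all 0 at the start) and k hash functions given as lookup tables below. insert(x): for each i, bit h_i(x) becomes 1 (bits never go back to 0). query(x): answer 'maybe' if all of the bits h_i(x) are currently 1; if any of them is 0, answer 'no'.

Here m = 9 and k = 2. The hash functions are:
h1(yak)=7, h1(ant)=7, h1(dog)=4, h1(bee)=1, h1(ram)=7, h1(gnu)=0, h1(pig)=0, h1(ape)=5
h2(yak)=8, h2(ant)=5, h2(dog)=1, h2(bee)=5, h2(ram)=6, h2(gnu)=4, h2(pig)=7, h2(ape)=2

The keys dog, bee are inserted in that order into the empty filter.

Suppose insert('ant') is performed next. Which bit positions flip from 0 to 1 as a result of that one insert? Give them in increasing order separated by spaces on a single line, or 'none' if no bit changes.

Answer: 7

Derivation:
Start: bits=000000000
After insert 'dog': sets bits 1 4 -> bits=010010000
After insert 'bee': sets bits 1 5 -> bits=010011000
insert 'ant' would touch bits 5 7; currently bit5=1, bit7=0
Bits that are 0 among those (would change 0->1): 7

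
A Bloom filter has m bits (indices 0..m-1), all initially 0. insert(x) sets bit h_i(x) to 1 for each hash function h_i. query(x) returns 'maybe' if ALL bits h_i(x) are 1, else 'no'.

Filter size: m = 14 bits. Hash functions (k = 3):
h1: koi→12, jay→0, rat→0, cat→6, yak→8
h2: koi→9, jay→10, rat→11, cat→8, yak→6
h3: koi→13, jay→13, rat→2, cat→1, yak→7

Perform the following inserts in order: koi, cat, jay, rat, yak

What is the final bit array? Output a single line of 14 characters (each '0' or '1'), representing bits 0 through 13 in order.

Start: bits=00000000000000
After insert 'koi': sets bits 9 12 13 -> bits=00000000010011
After insert 'cat': sets bits 1 6 8 -> bits=01000010110011
After insert 'jay': sets bits 0 10 13 -> bits=11000010111011
After insert 'rat': sets bits 0 2 11 -> bits=11100010111111
After insert 'yak': sets bits 6 7 8 -> bits=11100011111111

Answer: 11100011111111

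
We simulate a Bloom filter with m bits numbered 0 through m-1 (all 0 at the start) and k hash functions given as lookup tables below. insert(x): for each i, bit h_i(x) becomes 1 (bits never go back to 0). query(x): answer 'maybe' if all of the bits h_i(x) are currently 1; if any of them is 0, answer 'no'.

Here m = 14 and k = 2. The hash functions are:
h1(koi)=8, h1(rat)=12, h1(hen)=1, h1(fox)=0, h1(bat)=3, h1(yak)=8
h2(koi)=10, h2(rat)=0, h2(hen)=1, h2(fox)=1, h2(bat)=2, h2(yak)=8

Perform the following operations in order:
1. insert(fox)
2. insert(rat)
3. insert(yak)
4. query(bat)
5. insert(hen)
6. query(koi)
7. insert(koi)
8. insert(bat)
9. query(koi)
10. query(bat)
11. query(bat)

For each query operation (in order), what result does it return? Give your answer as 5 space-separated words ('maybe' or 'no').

Start: bits=00000000000000
Op 1: insert fox -> sets bits 0 1 -> bits=11000000000000
Op 2: insert rat -> sets bits 0 12 -> bits=11000000000010
Op 3: insert yak -> sets bits 8 -> bits=11000000100010
Op 4: query bat -> checks bit2=0, bit3=0 (has a 0) -> no
Op 5: insert hen -> sets bits 1 -> bits=11000000100010
Op 6: query koi -> checks bit8=1, bit10=0 (has a 0) -> no
Op 7: insert koi -> sets bits 8 10 -> bits=11000000101010
Op 8: insert bat -> sets bits 2 3 -> bits=11110000101010
Op 9: query koi -> checks bit8=1, bit10=1 (all 1) -> maybe
Op 10: query bat -> checks bit2=1, bit3=1 (all 1) -> maybe
Op 11: query bat -> checks bit2=1, bit3=1 (all 1) -> maybe
Query results in order: no no maybe maybe maybe

Answer: no no maybe maybe maybe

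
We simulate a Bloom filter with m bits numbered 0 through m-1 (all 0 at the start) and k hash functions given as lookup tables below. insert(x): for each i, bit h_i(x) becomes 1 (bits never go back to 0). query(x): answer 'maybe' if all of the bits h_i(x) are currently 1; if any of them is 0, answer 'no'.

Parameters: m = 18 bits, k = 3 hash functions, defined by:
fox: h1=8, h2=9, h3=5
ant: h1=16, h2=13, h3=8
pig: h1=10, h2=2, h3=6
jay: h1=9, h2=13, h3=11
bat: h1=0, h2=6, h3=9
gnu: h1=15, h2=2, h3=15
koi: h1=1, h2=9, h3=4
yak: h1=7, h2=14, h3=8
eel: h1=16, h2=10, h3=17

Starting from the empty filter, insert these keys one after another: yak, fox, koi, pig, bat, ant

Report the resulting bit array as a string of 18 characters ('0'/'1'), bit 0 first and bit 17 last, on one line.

Start: bits=000000000000000000
After insert 'yak': sets bits 7 8 14 -> bits=000000011000001000
After insert 'fox': sets bits 5 8 9 -> bits=000001011100001000
After insert 'koi': sets bits 1 4 9 -> bits=010011011100001000
After insert 'pig': sets bits 2 6 10 -> bits=011011111110001000
After insert 'bat': sets bits 0 6 9 -> bits=111011111110001000
After insert 'ant': sets bits 8 13 16 -> bits=111011111110011010

Answer: 111011111110011010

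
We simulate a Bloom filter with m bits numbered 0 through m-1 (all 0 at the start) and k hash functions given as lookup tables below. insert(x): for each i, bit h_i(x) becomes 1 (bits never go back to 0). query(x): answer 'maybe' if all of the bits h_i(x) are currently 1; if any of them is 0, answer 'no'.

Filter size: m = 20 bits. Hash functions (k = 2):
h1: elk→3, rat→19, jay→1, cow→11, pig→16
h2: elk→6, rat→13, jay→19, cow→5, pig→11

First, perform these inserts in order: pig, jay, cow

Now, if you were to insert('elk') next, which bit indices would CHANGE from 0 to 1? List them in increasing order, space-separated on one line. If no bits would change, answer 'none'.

Answer: 3 6

Derivation:
Start: bits=00000000000000000000
After insert 'pig': sets bits 11 16 -> bits=00000000000100001000
After insert 'jay': sets bits 1 19 -> bits=01000000000100001001
After insert 'cow': sets bits 5 11 -> bits=01000100000100001001
insert 'elk' would touch bits 3 6; currently bit3=0, bit6=0
Bits that are 0 among those (would change 0->1): 3 6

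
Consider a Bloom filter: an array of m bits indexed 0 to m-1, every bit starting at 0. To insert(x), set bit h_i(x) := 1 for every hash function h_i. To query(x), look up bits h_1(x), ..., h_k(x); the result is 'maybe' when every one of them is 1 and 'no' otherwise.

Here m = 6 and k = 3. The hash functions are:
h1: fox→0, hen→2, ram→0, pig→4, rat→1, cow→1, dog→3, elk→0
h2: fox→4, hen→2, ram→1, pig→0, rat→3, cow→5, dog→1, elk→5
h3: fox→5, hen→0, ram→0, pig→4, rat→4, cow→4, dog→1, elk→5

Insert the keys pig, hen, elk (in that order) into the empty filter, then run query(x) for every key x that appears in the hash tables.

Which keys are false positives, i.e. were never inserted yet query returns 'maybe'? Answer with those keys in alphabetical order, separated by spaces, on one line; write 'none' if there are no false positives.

Start: bits=000000
After insert 'pig': sets bits 0 4 -> bits=100010
After insert 'hen': sets bits 0 2 -> bits=101010
After insert 'elk': sets bits 0 5 -> bits=101011
Not inserted: cow dog fox ram rat — query each against bits=101011:
query cow: checks bit1=0, bit4=1, bit5=1 (has a 0) -> no => not a false positive
query dog: checks bit1=0, bit3=0 (has a 0) -> no => not a false positive
query fox: checks bit0=1, bit4=1, bit5=1 (all 1) -> maybe => FALSE POSITIVE
query ram: checks bit0=1, bit1=0 (has a 0) -> no => not a false positive
query rat: checks bit1=0, bit3=0, bit4=1 (has a 0) -> no => not a false positive
False positives (alphabetical): fox

Answer: fox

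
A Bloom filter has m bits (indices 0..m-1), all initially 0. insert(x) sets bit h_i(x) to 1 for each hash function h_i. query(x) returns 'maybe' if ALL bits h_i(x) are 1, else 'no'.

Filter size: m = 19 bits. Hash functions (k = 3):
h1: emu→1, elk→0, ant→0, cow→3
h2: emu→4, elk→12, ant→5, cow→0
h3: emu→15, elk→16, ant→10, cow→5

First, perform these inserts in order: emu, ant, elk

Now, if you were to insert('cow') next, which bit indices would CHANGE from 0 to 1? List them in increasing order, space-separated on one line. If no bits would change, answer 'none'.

Answer: 3

Derivation:
Start: bits=0000000000000000000
After insert 'emu': sets bits 1 4 15 -> bits=0100100000000001000
After insert 'ant': sets bits 0 5 10 -> bits=1100110000100001000
After insert 'elk': sets bits 0 12 16 -> bits=1100110000101001100
insert 'cow' would touch bits 0 3 5; currently bit0=1, bit3=0, bit5=1
Bits that are 0 among those (would change 0->1): 3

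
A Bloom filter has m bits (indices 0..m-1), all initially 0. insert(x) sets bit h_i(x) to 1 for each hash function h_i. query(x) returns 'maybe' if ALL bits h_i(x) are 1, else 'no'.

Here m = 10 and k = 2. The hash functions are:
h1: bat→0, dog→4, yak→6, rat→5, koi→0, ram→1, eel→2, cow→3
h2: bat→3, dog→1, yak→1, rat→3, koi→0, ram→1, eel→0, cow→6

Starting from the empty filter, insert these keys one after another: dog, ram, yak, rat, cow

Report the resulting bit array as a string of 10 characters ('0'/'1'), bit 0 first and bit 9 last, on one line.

Answer: 0101111000

Derivation:
Start: bits=0000000000
After insert 'dog': sets bits 1 4 -> bits=0100100000
After insert 'ram': sets bits 1 -> bits=0100100000
After insert 'yak': sets bits 1 6 -> bits=0100101000
After insert 'rat': sets bits 3 5 -> bits=0101111000
After insert 'cow': sets bits 3 6 -> bits=0101111000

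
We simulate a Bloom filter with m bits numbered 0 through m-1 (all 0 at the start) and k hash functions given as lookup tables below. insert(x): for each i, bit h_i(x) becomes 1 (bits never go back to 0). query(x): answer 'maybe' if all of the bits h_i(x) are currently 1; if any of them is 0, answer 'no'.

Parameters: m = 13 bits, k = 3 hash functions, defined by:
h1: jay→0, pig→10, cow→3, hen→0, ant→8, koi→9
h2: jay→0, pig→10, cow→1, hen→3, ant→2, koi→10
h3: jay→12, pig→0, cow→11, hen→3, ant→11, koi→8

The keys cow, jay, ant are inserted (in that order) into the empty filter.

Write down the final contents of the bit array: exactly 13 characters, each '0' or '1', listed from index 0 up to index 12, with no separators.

Answer: 1111000010011

Derivation:
Start: bits=0000000000000
After insert 'cow': sets bits 1 3 11 -> bits=0101000000010
After insert 'jay': sets bits 0 12 -> bits=1101000000011
After insert 'ant': sets bits 2 8 11 -> bits=1111000010011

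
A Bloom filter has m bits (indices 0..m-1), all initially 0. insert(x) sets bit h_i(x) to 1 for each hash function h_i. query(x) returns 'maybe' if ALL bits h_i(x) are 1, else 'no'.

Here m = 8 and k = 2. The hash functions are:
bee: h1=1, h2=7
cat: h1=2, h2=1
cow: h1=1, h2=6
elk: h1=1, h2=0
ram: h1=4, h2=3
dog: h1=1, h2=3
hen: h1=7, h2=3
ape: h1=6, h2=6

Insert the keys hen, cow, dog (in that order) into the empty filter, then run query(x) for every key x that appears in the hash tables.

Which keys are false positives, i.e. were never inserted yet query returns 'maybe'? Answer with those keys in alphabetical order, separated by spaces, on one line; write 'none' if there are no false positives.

Answer: ape bee

Derivation:
Start: bits=00000000
After insert 'hen': sets bits 3 7 -> bits=00010001
After insert 'cow': sets bits 1 6 -> bits=01010011
After insert 'dog': sets bits 1 3 -> bits=01010011
Not inserted: ape bee cat elk ram — query each against bits=01010011:
query ape: checks bit6=1 (all 1) -> maybe => FALSE POSITIVE
query bee: checks bit1=1, bit7=1 (all 1) -> maybe => FALSE POSITIVE
query cat: checks bit1=1, bit2=0 (has a 0) -> no => not a false positive
query elk: checks bit0=0, bit1=1 (has a 0) -> no => not a false positive
query ram: checks bit3=1, bit4=0 (has a 0) -> no => not a false positive
False positives (alphabetical): ape bee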